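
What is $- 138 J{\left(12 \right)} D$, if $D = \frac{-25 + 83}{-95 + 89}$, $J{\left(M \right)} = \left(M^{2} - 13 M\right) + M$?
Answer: $0$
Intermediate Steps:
$J{\left(M \right)} = M^{2} - 12 M$
$D = - \frac{29}{3}$ ($D = \frac{58}{-6} = 58 \left(- \frac{1}{6}\right) = - \frac{29}{3} \approx -9.6667$)
$- 138 J{\left(12 \right)} D = - 138 \cdot 12 \left(-12 + 12\right) \left(- \frac{29}{3}\right) = - 138 \cdot 12 \cdot 0 \left(- \frac{29}{3}\right) = \left(-138\right) 0 \left(- \frac{29}{3}\right) = 0 \left(- \frac{29}{3}\right) = 0$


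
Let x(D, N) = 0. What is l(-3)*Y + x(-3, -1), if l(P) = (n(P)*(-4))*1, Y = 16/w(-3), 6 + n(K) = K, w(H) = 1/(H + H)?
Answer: -3456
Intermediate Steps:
w(H) = 1/(2*H)
n(K) = -6 + K
Y = -96 (Y = 16/(((½)/(-3))) = 16/(((½)*(-⅓))) = 16/(-⅙) = 16*(-6) = -96)
l(P) = 24 - 4*P (l(P) = ((-6 + P)*(-4))*1 = (24 - 4*P)*1 = 24 - 4*P)
l(-3)*Y + x(-3, -1) = (24 - 4*(-3))*(-96) + 0 = (24 + 12)*(-96) + 0 = 36*(-96) + 0 = -3456 + 0 = -3456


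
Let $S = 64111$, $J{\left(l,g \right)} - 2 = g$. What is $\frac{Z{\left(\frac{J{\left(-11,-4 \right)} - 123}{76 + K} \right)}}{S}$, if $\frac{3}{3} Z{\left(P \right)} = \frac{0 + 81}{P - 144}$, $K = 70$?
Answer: $- \frac{11826}{1355883539} \approx -8.722 \cdot 10^{-6}$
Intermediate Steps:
$J{\left(l,g \right)} = 2 + g$
$Z{\left(P \right)} = \frac{81}{-144 + P}$ ($Z{\left(P \right)} = \frac{0 + 81}{P - 144} = \frac{81}{-144 + P}$)
$\frac{Z{\left(\frac{J{\left(-11,-4 \right)} - 123}{76 + K} \right)}}{S} = \frac{81 \frac{1}{-144 + \frac{\left(2 - 4\right) - 123}{76 + 70}}}{64111} = \frac{81}{-144 + \frac{-2 - 123}{146}} \cdot \frac{1}{64111} = \frac{81}{-144 - \frac{125}{146}} \cdot \frac{1}{64111} = \frac{81}{- \frac{21149}{146}} \cdot \frac{1}{64111} = 81 \left(- \frac{146}{21149}\right) \frac{1}{64111} = \left(- \frac{11826}{21149}\right) \frac{1}{64111} = - \frac{11826}{1355883539}$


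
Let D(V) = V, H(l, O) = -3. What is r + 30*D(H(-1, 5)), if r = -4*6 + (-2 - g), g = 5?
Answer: -121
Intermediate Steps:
r = -31 (r = -4*6 + (-2 - 1*5) = -24 + (-2 - 5) = -24 - 7 = -31)
r + 30*D(H(-1, 5)) = -31 + 30*(-3) = -31 - 90 = -121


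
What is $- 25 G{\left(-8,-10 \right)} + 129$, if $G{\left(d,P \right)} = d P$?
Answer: $-1871$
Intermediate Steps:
$G{\left(d,P \right)} = P d$
$- 25 G{\left(-8,-10 \right)} + 129 = - 25 \left(\left(-10\right) \left(-8\right)\right) + 129 = \left(-25\right) 80 + 129 = -2000 + 129 = -1871$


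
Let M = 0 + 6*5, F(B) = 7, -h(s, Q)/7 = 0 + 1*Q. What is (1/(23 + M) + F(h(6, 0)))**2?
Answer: 138384/2809 ≈ 49.265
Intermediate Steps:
h(s, Q) = -7*Q (h(s, Q) = -7*(0 + 1*Q) = -7*(0 + Q) = -7*Q)
M = 30 (M = 0 + 30 = 30)
(1/(23 + M) + F(h(6, 0)))**2 = (1/(23 + 30) + 7)**2 = (1/53 + 7)**2 = (372/53)**2 = 138384/2809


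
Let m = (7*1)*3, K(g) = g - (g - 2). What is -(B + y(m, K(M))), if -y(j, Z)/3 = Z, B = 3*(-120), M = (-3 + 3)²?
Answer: 366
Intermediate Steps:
M = 0 (M = 0² = 0)
B = -360
K(g) = 2 (K(g) = g - (-2 + g) = g + (2 - g) = 2)
m = 21 (m = 7*3 = 21)
y(j, Z) = -3*Z
-(B + y(m, K(M))) = -(-360 - 3*2) = -(-360 - 6) = -1*(-366) = 366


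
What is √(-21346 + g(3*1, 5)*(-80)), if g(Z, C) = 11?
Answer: I*√22226 ≈ 149.08*I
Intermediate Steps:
√(-21346 + g(3*1, 5)*(-80)) = √(-21346 + 11*(-80)) = √(-21346 - 880) = √(-22226) = I*√22226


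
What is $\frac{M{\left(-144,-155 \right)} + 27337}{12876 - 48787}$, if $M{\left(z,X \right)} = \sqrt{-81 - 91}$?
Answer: $- \frac{27337}{35911} - \frac{2 i \sqrt{43}}{35911} \approx -0.76124 - 0.00036521 i$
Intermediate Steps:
$M{\left(z,X \right)} = 2 i \sqrt{43}$ ($M{\left(z,X \right)} = \sqrt{-172} = 2 i \sqrt{43}$)
$\frac{M{\left(-144,-155 \right)} + 27337}{12876 - 48787} = \frac{2 i \sqrt{43} + 27337}{12876 - 48787} = \frac{27337 + 2 i \sqrt{43}}{-35911} = \left(27337 + 2 i \sqrt{43}\right) \left(- \frac{1}{35911}\right) = - \frac{27337}{35911} - \frac{2 i \sqrt{43}}{35911}$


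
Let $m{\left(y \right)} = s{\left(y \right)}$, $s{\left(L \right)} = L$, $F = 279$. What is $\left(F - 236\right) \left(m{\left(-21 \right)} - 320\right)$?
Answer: $-14663$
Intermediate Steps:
$m{\left(y \right)} = y$
$\left(F - 236\right) \left(m{\left(-21 \right)} - 320\right) = \left(279 - 236\right) \left(-21 - 320\right) = 43 \left(-341\right) = -14663$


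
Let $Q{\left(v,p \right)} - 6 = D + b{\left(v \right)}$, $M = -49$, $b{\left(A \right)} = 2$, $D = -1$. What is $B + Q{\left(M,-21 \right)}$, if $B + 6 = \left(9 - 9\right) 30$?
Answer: $1$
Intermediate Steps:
$Q{\left(v,p \right)} = 7$ ($Q{\left(v,p \right)} = 6 + \left(-1 + 2\right) = 6 + 1 = 7$)
$B = -6$ ($B = -6 + \left(9 - 9\right) 30 = -6 + 0 \cdot 30 = -6 + 0 = -6$)
$B + Q{\left(M,-21 \right)} = -6 + 7 = 1$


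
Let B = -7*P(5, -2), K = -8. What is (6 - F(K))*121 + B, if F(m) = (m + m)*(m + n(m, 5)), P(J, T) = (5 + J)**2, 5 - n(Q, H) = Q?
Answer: 9706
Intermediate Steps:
n(Q, H) = 5 - Q
F(m) = 10*m (F(m) = (m + m)*(m + (5 - m)) = (2*m)*5 = 10*m)
B = -700 (B = -7*(5 + 5)**2 = -7*10**2 = -7*100 = -700)
(6 - F(K))*121 + B = (6 - 10*(-8))*121 - 700 = (6 - 1*(-80))*121 - 700 = (6 + 80)*121 - 700 = 86*121 - 700 = 10406 - 700 = 9706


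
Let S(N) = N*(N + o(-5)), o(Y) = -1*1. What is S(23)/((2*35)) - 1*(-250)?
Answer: 9003/35 ≈ 257.23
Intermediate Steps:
o(Y) = -1
S(N) = N*(-1 + N) (S(N) = N*(N - 1) = N*(-1 + N))
S(23)/((2*35)) - 1*(-250) = (23*(-1 + 23))/((2*35)) - 1*(-250) = (23*22)/70 + 250 = 506*(1/70) + 250 = 253/35 + 250 = 9003/35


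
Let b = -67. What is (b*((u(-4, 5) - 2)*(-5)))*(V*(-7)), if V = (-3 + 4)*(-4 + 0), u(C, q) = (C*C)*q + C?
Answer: 694120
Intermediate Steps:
u(C, q) = C + q*C² (u(C, q) = C²*q + C = q*C² + C = C + q*C²)
V = -4 (V = 1*(-4) = -4)
(b*((u(-4, 5) - 2)*(-5)))*(V*(-7)) = (-67*(-4*(1 - 4*5) - 2)*(-5))*(-4*(-7)) = -67*(-4*(1 - 20) - 2)*(-5)*28 = -67*(-4*(-19) - 2)*(-5)*28 = -67*(76 - 2)*(-5)*28 = -4958*(-5)*28 = -67*(-370)*28 = 24790*28 = 694120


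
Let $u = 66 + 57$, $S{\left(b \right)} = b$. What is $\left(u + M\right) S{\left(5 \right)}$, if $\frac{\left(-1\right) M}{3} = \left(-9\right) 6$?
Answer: $1425$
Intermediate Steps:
$M = 162$ ($M = - 3 \left(\left(-9\right) 6\right) = \left(-3\right) \left(-54\right) = 162$)
$u = 123$
$\left(u + M\right) S{\left(5 \right)} = \left(123 + 162\right) 5 = 285 \cdot 5 = 1425$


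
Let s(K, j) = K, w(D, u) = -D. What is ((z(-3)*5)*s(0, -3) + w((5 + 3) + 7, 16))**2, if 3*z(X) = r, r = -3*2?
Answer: 225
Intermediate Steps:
r = -6
z(X) = -2 (z(X) = (1/3)*(-6) = -2)
((z(-3)*5)*s(0, -3) + w((5 + 3) + 7, 16))**2 = (-2*5*0 - ((5 + 3) + 7))**2 = (-10*0 - (8 + 7))**2 = (0 - 1*15)**2 = (0 - 15)**2 = (-15)**2 = 225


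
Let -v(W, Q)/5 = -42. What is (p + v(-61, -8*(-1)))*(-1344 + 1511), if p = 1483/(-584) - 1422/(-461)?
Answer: 9466198775/269224 ≈ 35161.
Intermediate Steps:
v(W, Q) = 210 (v(W, Q) = -5*(-42) = 210)
p = 146785/269224 (p = 1483*(-1/584) - 1422*(-1/461) = -1483/584 + 1422/461 = 146785/269224 ≈ 0.54522)
(p + v(-61, -8*(-1)))*(-1344 + 1511) = (146785/269224 + 210)*(-1344 + 1511) = (56683825/269224)*167 = 9466198775/269224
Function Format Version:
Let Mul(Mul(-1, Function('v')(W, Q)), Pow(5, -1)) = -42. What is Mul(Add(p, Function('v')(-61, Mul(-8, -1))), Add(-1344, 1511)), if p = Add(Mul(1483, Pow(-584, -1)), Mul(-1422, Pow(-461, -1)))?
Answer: Rational(9466198775, 269224) ≈ 35161.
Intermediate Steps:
Function('v')(W, Q) = 210 (Function('v')(W, Q) = Mul(-5, -42) = 210)
p = Rational(146785, 269224) (p = Add(Mul(1483, Rational(-1, 584)), Mul(-1422, Rational(-1, 461))) = Add(Rational(-1483, 584), Rational(1422, 461)) = Rational(146785, 269224) ≈ 0.54522)
Mul(Add(p, Function('v')(-61, Mul(-8, -1))), Add(-1344, 1511)) = Mul(Add(Rational(146785, 269224), 210), Add(-1344, 1511)) = Mul(Rational(56683825, 269224), 167) = Rational(9466198775, 269224)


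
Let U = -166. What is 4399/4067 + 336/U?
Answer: -3833/4067 ≈ -0.94246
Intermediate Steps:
4399/4067 + 336/U = 4399/4067 + 336/(-166) = 4399*(1/4067) + 336*(-1/166) = 53/49 - 168/83 = -3833/4067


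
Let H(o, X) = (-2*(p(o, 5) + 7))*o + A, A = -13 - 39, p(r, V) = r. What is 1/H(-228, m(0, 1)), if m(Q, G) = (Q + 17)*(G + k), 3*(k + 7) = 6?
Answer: -1/100828 ≈ -9.9179e-6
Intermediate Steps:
k = -5 (k = -7 + (⅓)*6 = -7 + 2 = -5)
A = -52
m(Q, G) = (-5 + G)*(17 + Q) (m(Q, G) = (Q + 17)*(G - 5) = (17 + Q)*(-5 + G) = (-5 + G)*(17 + Q))
H(o, X) = -52 + o*(-14 - 2*o) (H(o, X) = (-2*(o + 7))*o - 52 = (-2*(7 + o))*o - 52 = (-14 - 2*o)*o - 52 = o*(-14 - 2*o) - 52 = -52 + o*(-14 - 2*o))
1/H(-228, m(0, 1)) = 1/(-52 - 14*(-228) - 2*(-228)²) = 1/(-52 + 3192 - 2*51984) = 1/(-52 + 3192 - 103968) = 1/(-100828) = -1/100828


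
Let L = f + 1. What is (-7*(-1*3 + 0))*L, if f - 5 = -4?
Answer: 42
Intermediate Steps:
f = 1 (f = 5 - 4 = 1)
L = 2 (L = 1 + 1 = 2)
(-7*(-1*3 + 0))*L = -7*(-1*3 + 0)*2 = -7*(-3 + 0)*2 = -7*(-3)*2 = 21*2 = 42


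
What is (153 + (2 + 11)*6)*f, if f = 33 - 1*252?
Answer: -50589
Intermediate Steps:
f = -219 (f = 33 - 252 = -219)
(153 + (2 + 11)*6)*f = (153 + (2 + 11)*6)*(-219) = (153 + 13*6)*(-219) = (153 + 78)*(-219) = 231*(-219) = -50589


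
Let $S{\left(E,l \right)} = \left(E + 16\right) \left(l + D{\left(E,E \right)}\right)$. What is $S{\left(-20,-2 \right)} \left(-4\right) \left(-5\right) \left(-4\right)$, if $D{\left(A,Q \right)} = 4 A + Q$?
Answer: $-32640$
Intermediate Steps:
$D{\left(A,Q \right)} = Q + 4 A$
$S{\left(E,l \right)} = \left(16 + E\right) \left(l + 5 E\right)$ ($S{\left(E,l \right)} = \left(E + 16\right) \left(l + \left(E + 4 E\right)\right) = \left(16 + E\right) \left(l + 5 E\right)$)
$S{\left(-20,-2 \right)} \left(-4\right) \left(-5\right) \left(-4\right) = \left(5 \left(-20\right)^{2} + 16 \left(-2\right) + 80 \left(-20\right) - -40\right) \left(-4\right) \left(-5\right) \left(-4\right) = \left(5 \cdot 400 - 32 - 1600 + 40\right) 20 \left(-4\right) = \left(2000 - 32 - 1600 + 40\right) \left(-80\right) = 408 \left(-80\right) = -32640$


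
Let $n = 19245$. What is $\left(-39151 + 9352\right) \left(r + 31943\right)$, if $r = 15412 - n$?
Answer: $-837649890$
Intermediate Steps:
$r = -3833$ ($r = 15412 - 19245 = -3833$)
$\left(-39151 + 9352\right) \left(r + 31943\right) = \left(-39151 + 9352\right) \left(-3833 + 31943\right) = \left(-29799\right) 28110 = -837649890$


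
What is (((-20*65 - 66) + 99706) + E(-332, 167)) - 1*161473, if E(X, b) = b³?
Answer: 4594330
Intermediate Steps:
(((-20*65 - 66) + 99706) + E(-332, 167)) - 1*161473 = (((-20*65 - 66) + 99706) + 167³) - 1*161473 = (((-1300 - 66) + 99706) + 4657463) - 161473 = ((-1366 + 99706) + 4657463) - 161473 = (98340 + 4657463) - 161473 = 4755803 - 161473 = 4594330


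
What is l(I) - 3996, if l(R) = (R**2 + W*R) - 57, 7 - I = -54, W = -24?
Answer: -1796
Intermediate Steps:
I = 61 (I = 7 - 1*(-54) = 7 + 54 = 61)
l(R) = -57 + R**2 - 24*R (l(R) = (R**2 - 24*R) - 57 = -57 + R**2 - 24*R)
l(I) - 3996 = (-57 + 61**2 - 24*61) - 3996 = (-57 + 3721 - 1464) - 3996 = 2200 - 3996 = -1796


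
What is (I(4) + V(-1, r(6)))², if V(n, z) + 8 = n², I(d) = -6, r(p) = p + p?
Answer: 169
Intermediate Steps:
r(p) = 2*p
V(n, z) = -8 + n²
(I(4) + V(-1, r(6)))² = (-6 + (-8 + (-1)²))² = (-6 + (-8 + 1))² = (-6 - 7)² = (-13)² = 169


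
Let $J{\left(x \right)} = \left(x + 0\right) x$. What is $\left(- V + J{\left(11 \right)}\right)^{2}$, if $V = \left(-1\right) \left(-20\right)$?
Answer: $10201$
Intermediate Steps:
$J{\left(x \right)} = x^{2}$ ($J{\left(x \right)} = x x = x^{2}$)
$V = 20$
$\left(- V + J{\left(11 \right)}\right)^{2} = \left(\left(-1\right) 20 + 11^{2}\right)^{2} = \left(-20 + 121\right)^{2} = 101^{2} = 10201$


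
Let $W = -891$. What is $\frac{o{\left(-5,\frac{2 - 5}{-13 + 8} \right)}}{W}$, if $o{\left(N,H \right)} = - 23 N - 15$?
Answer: $- \frac{100}{891} \approx -0.11223$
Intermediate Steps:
$o{\left(N,H \right)} = -15 - 23 N$
$\frac{o{\left(-5,\frac{2 - 5}{-13 + 8} \right)}}{W} = \frac{-15 - -115}{-891} = \left(-15 + 115\right) \left(- \frac{1}{891}\right) = 100 \left(- \frac{1}{891}\right) = - \frac{100}{891}$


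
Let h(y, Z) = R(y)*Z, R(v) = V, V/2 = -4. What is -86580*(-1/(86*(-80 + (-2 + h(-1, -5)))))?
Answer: -7215/301 ≈ -23.970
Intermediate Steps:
V = -8 (V = 2*(-4) = -8)
R(v) = -8
h(y, Z) = -8*Z
-86580*(-1/(86*(-80 + (-2 + h(-1, -5))))) = -86580*(-1/(86*(-80 + (-2 - 8*(-5))))) = -86580*(-1/(86*(-80 + (-2 + 40)))) = -86580*(-1/(86*(-80 + 38))) = -86580/((-86*(-42))) = -86580/3612 = -86580*1/3612 = -7215/301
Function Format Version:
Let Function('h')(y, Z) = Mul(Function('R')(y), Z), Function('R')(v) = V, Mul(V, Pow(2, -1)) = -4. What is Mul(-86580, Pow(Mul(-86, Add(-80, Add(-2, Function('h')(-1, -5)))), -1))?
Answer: Rational(-7215, 301) ≈ -23.970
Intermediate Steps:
V = -8 (V = Mul(2, -4) = -8)
Function('R')(v) = -8
Function('h')(y, Z) = Mul(-8, Z)
Mul(-86580, Pow(Mul(-86, Add(-80, Add(-2, Function('h')(-1, -5)))), -1)) = Mul(-86580, Pow(Mul(-86, Add(-80, Add(-2, Mul(-8, -5)))), -1)) = Mul(-86580, Pow(Mul(-86, Add(-80, Add(-2, 40))), -1)) = Mul(-86580, Pow(Mul(-86, Add(-80, 38)), -1)) = Mul(-86580, Pow(Mul(-86, -42), -1)) = Mul(-86580, Pow(3612, -1)) = Mul(-86580, Rational(1, 3612)) = Rational(-7215, 301)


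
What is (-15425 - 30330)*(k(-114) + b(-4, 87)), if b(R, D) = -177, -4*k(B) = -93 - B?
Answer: 33355395/4 ≈ 8.3388e+6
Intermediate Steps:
k(B) = 93/4 + B/4 (k(B) = -(-93 - B)/4 = 93/4 + B/4)
(-15425 - 30330)*(k(-114) + b(-4, 87)) = (-15425 - 30330)*((93/4 + (¼)*(-114)) - 177) = -45755*((93/4 - 57/2) - 177) = -45755*(-21/4 - 177) = -45755*(-729/4) = 33355395/4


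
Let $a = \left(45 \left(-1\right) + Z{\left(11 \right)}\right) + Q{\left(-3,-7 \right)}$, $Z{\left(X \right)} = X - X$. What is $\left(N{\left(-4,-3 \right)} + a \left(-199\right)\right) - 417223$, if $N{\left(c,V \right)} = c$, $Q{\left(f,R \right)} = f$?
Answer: $-407675$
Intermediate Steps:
$Z{\left(X \right)} = 0$
$a = -48$ ($a = \left(45 \left(-1\right) + 0\right) - 3 = \left(-45 + 0\right) - 3 = -45 - 3 = -48$)
$\left(N{\left(-4,-3 \right)} + a \left(-199\right)\right) - 417223 = \left(-4 - -9552\right) - 417223 = \left(-4 + 9552\right) - 417223 = 9548 - 417223 = -407675$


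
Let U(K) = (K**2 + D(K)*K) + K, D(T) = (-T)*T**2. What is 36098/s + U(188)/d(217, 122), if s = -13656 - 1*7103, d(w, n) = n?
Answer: -12965687526096/1266299 ≈ -1.0239e+7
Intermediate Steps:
D(T) = -T**3
U(K) = K + K**2 - K**4 (U(K) = (K**2 + (-K**3)*K) + K = (K**2 - K**4) + K = K + K**2 - K**4)
s = -20759 (s = -13656 - 7103 = -20759)
36098/s + U(188)/d(217, 122) = 36098/(-20759) + (188*(1 + 188 - 1*188**3))/122 = 36098*(-1/20759) + (188*(1 + 188 - 1*6644672))*(1/122) = -36098/20759 + (188*(1 + 188 - 6644672))*(1/122) = -36098/20759 + (188*(-6644483))*(1/122) = -36098/20759 - 1249162804*1/122 = -36098/20759 - 624581402/61 = -12965687526096/1266299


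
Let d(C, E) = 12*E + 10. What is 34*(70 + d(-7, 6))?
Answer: 5168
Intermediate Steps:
d(C, E) = 10 + 12*E
34*(70 + d(-7, 6)) = 34*(70 + (10 + 12*6)) = 34*(70 + (10 + 72)) = 34*(70 + 82) = 34*152 = 5168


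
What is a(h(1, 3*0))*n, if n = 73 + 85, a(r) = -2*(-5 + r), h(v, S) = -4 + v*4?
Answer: 1580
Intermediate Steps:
h(v, S) = -4 + 4*v
a(r) = 10 - 2*r
n = 158
a(h(1, 3*0))*n = (10 - 2*(-4 + 4*1))*158 = (10 - 2*(-4 + 4))*158 = (10 - 2*0)*158 = (10 + 0)*158 = 10*158 = 1580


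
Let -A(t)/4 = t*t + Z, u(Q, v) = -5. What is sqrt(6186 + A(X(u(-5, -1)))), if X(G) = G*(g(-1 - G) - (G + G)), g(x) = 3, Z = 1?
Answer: I*sqrt(10718) ≈ 103.53*I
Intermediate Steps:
X(G) = G*(3 - 2*G) (X(G) = G*(3 - (G + G)) = G*(3 - 2*G))
A(t) = -4 - 4*t**2 (A(t) = -4*(t*t + 1) = -4*(t**2 + 1) = -4*(1 + t**2) = -4 - 4*t**2)
sqrt(6186 + A(X(u(-5, -1)))) = sqrt(6186 + (-4 - 4*25*(3 - 2*(-5))**2)) = sqrt(6186 + (-4 - 4*25*(3 + 10)**2)) = sqrt(6186 + (-4 - 4*(-5*13)**2)) = sqrt(6186 + (-4 - 4*(-65)**2)) = sqrt(6186 + (-4 - 4*4225)) = sqrt(6186 + (-4 - 16900)) = sqrt(6186 - 16904) = sqrt(-10718) = I*sqrt(10718)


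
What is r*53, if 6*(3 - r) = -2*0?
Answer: 159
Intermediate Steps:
r = 3 (r = 3 - (-1)*0/3 = 3 - 1/6*0 = 3 + 0 = 3)
r*53 = 3*53 = 159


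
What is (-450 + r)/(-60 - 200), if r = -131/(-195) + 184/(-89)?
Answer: 7833971/4512300 ≈ 1.7361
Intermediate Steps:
r = -24221/17355 (r = -131*(-1/195) + 184*(-1/89) = 131/195 - 184/89 = -24221/17355 ≈ -1.3956)
(-450 + r)/(-60 - 200) = (-450 - 24221/17355)/(-60 - 200) = -7833971/17355/(-260) = -7833971/17355*(-1/260) = 7833971/4512300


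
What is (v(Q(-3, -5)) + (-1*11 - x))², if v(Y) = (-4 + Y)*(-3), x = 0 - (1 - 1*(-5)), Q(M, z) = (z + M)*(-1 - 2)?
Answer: 4225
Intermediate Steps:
Q(M, z) = -3*M - 3*z (Q(M, z) = (M + z)*(-3) = -3*M - 3*z)
x = -6 (x = 0 - (1 + 5) = 0 - 1*6 = 0 - 6 = -6)
v(Y) = 12 - 3*Y
(v(Q(-3, -5)) + (-1*11 - x))² = ((12 - 3*(-3*(-3) - 3*(-5))) + (-1*11 - 1*(-6)))² = ((12 - 3*(9 + 15)) + (-11 + 6))² = ((12 - 3*24) - 5)² = ((12 - 72) - 5)² = (-60 - 5)² = (-65)² = 4225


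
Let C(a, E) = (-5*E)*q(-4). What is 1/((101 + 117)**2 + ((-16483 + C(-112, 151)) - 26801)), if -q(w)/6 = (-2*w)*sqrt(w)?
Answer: 53/65891600 - 453*I/32945800 ≈ 8.0435e-7 - 1.375e-5*I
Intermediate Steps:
q(w) = 12*w**(3/2) (q(w) = -6*(-2*w)*sqrt(w) = -(-12)*w**(3/2) = 12*w**(3/2))
C(a, E) = 480*I*E (C(a, E) = (-5*E)*(12*(-4)**(3/2)) = (-5*E)*(12*(-8*I)) = (-5*E)*(-96*I) = 480*I*E)
1/((101 + 117)**2 + ((-16483 + C(-112, 151)) - 26801)) = 1/((101 + 117)**2 + ((-16483 + 480*I*151) - 26801)) = 1/(218**2 + ((-16483 + 72480*I) - 26801)) = 1/(47524 + (-43284 + 72480*I)) = 1/(4240 + 72480*I) = (4240 - 72480*I)/5271328000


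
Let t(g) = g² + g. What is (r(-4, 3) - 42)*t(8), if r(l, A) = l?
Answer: -3312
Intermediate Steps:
t(g) = g + g²
(r(-4, 3) - 42)*t(8) = (-4 - 42)*(8*(1 + 8)) = -368*9 = -46*72 = -3312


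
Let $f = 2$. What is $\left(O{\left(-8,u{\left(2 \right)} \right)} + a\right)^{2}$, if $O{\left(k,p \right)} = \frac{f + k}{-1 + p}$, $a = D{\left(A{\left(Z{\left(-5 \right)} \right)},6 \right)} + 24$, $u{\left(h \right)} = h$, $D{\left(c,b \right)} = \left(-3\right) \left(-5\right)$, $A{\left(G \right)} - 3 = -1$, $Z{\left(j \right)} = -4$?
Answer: $1089$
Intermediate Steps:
$A{\left(G \right)} = 2$ ($A{\left(G \right)} = 3 - 1 = 2$)
$D{\left(c,b \right)} = 15$
$a = 39$ ($a = 15 + 24 = 39$)
$O{\left(k,p \right)} = \frac{2 + k}{-1 + p}$
$\left(O{\left(-8,u{\left(2 \right)} \right)} + a\right)^{2} = \left(\frac{2 - 8}{-1 + 2} + 39\right)^{2} = \left(1^{-1} \left(-6\right) + 39\right)^{2} = \left(1 \left(-6\right) + 39\right)^{2} = \left(-6 + 39\right)^{2} = 33^{2} = 1089$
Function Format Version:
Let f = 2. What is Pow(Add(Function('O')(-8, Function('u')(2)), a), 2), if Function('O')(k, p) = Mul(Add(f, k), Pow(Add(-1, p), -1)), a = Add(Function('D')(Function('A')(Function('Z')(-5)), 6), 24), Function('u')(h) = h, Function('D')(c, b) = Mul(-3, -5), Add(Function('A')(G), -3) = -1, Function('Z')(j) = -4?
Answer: 1089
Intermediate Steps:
Function('A')(G) = 2 (Function('A')(G) = Add(3, -1) = 2)
Function('D')(c, b) = 15
a = 39 (a = Add(15, 24) = 39)
Function('O')(k, p) = Mul(Pow(Add(-1, p), -1), Add(2, k)) (Function('O')(k, p) = Mul(Add(2, k), Pow(Add(-1, p), -1)) = Mul(Pow(Add(-1, p), -1), Add(2, k)))
Pow(Add(Function('O')(-8, Function('u')(2)), a), 2) = Pow(Add(Mul(Pow(Add(-1, 2), -1), Add(2, -8)), 39), 2) = Pow(Add(Mul(Pow(1, -1), -6), 39), 2) = Pow(Add(Mul(1, -6), 39), 2) = Pow(Add(-6, 39), 2) = Pow(33, 2) = 1089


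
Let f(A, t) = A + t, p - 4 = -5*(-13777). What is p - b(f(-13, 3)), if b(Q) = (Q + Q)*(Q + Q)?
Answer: 68489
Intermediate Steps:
p = 68889 (p = 4 - 5*(-13777) = 4 + 68885 = 68889)
b(Q) = 4*Q**2 (b(Q) = (2*Q)*(2*Q) = 4*Q**2)
p - b(f(-13, 3)) = 68889 - 4*(-13 + 3)**2 = 68889 - 4*(-10)**2 = 68889 - 4*100 = 68889 - 1*400 = 68889 - 400 = 68489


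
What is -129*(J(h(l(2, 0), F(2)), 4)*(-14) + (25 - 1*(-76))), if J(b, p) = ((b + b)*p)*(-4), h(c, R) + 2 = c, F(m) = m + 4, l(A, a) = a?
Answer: 102555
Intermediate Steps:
F(m) = 4 + m
h(c, R) = -2 + c
J(b, p) = -8*b*p (J(b, p) = ((2*b)*p)*(-4) = (2*b*p)*(-4) = -8*b*p)
-129*(J(h(l(2, 0), F(2)), 4)*(-14) + (25 - 1*(-76))) = -129*(-8*(-2 + 0)*4*(-14) + (25 - 1*(-76))) = -129*(-8*(-2)*4*(-14) + (25 + 76)) = -129*(64*(-14) + 101) = -129*(-896 + 101) = -129*(-795) = 102555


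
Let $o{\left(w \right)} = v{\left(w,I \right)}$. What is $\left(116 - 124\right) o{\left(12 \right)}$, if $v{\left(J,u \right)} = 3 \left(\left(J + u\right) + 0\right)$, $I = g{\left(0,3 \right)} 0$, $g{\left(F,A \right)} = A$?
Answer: $-288$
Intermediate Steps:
$I = 0$ ($I = 3 \cdot 0 = 0$)
$v{\left(J,u \right)} = 3 J + 3 u$ ($v{\left(J,u \right)} = 3 \left(J + u\right) = 3 J + 3 u$)
$o{\left(w \right)} = 3 w$ ($o{\left(w \right)} = 3 w + 3 \cdot 0 = 3 w + 0 = 3 w$)
$\left(116 - 124\right) o{\left(12 \right)} = \left(116 - 124\right) 3 \cdot 12 = \left(-8\right) 36 = -288$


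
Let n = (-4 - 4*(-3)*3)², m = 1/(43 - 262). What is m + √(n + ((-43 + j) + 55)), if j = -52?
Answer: -1/219 + 2*√246 ≈ 31.364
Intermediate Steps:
m = -1/219 (m = 1/(-219) = -1/219 ≈ -0.0045662)
n = 1024 (n = (-4 + 12*3)² = (-4 + 36)² = 32² = 1024)
m + √(n + ((-43 + j) + 55)) = -1/219 + √(1024 + ((-43 - 52) + 55)) = -1/219 + √(1024 + (-95 + 55)) = -1/219 + √(1024 - 40) = -1/219 + √984 = -1/219 + 2*√246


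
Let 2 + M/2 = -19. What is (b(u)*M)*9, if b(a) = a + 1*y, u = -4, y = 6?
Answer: -756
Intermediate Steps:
M = -42 (M = -4 + 2*(-19) = -4 - 38 = -42)
b(a) = 6 + a (b(a) = a + 1*6 = a + 6 = 6 + a)
(b(u)*M)*9 = ((6 - 4)*(-42))*9 = (2*(-42))*9 = -84*9 = -756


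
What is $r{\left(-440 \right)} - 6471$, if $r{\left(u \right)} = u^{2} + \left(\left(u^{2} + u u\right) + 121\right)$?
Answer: $574450$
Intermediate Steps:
$r{\left(u \right)} = 121 + 3 u^{2}$ ($r{\left(u \right)} = u^{2} + \left(\left(u^{2} + u^{2}\right) + 121\right) = u^{2} + \left(2 u^{2} + 121\right) = u^{2} + \left(121 + 2 u^{2}\right) = 121 + 3 u^{2}$)
$r{\left(-440 \right)} - 6471 = \left(121 + 3 \left(-440\right)^{2}\right) - 6471 = \left(121 + 3 \cdot 193600\right) - 6471 = \left(121 + 580800\right) - 6471 = 580921 - 6471 = 574450$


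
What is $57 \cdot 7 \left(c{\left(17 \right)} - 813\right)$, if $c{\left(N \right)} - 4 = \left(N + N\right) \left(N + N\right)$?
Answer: $138453$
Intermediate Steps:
$c{\left(N \right)} = 4 + 4 N^{2}$ ($c{\left(N \right)} = 4 + \left(N + N\right) \left(N + N\right) = 4 + 2 N 2 N = 4 + 4 N^{2}$)
$57 \cdot 7 \left(c{\left(17 \right)} - 813\right) = 57 \cdot 7 \left(\left(4 + 4 \cdot 17^{2}\right) - 813\right) = 399 \left(\left(4 + 4 \cdot 289\right) - 813\right) = 399 \left(\left(4 + 1156\right) - 813\right) = 399 \left(1160 - 813\right) = 399 \cdot 347 = 138453$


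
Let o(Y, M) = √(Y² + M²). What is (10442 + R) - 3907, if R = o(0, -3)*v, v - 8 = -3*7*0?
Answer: 6559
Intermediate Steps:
o(Y, M) = √(M² + Y²)
v = 8 (v = 8 - 3*7*0 = 8 - 21*0 = 8 + 0 = 8)
R = 24 (R = √((-3)² + 0²)*8 = √(9 + 0)*8 = √9*8 = 3*8 = 24)
(10442 + R) - 3907 = (10442 + 24) - 3907 = 10466 - 3907 = 6559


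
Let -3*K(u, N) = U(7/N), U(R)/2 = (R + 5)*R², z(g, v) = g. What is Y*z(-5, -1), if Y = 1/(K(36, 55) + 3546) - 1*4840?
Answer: 14276947387725/589956538 ≈ 24200.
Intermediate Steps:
U(R) = 2*R²*(5 + R) (U(R) = 2*((R + 5)*R²) = 2*((5 + R)*R²) = 2*(R²*(5 + R)) = 2*R²*(5 + R))
K(u, N) = -98*(5 + 7/N)/(3*N²) (K(u, N) = -2*(7/N)²*(5 + 7/N)/3 = -2*49/N²*(5 + 7/N)/3 = -98*(5 + 7/N)/(3*N²))
Y = -2855389477545/589956538 (Y = 1/((98/3)*(-7 - 5*55)/55³ + 3546) - 1*4840 = 1/((98/3)*(1/166375)*(-7 - 275) + 3546) - 4840 = 1/((98/3)*(1/166375)*(-282) + 3546) - 4840 = 1/(-9212/166375 + 3546) - 4840 = 1/(589956538/166375) - 4840 = 166375/589956538 - 4840 = -2855389477545/589956538 ≈ -4840.0)
Y*z(-5, -1) = -2855389477545/589956538*(-5) = 14276947387725/589956538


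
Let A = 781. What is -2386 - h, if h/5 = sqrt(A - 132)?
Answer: -2386 - 5*sqrt(649) ≈ -2513.4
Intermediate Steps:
h = 5*sqrt(649) (h = 5*sqrt(781 - 132) = 5*sqrt(649) ≈ 127.38)
-2386 - h = -2386 - 5*sqrt(649)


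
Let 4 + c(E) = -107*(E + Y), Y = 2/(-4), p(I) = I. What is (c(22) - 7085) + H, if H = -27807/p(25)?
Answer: -525089/50 ≈ -10502.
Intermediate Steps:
Y = -½ (Y = 2*(-¼) = -½ ≈ -0.50000)
H = -27807/25 ≈ -1112.3
c(E) = 99/2 - 107*E (c(E) = -4 - 107*(E - ½) = -4 - 107*(-½ + E) = -4 + (107/2 - 107*E) = 99/2 - 107*E)
(c(22) - 7085) + H = ((99/2 - 107*22) - 7085) - 27807/25 = ((99/2 - 2354) - 7085) - 27807/25 = (-4609/2 - 7085) - 27807/25 = -18779/2 - 27807/25 = -525089/50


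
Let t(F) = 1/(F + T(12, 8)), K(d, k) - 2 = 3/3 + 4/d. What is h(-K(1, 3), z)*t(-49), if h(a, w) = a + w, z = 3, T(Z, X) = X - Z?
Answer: 4/53 ≈ 0.075472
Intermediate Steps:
K(d, k) = 3 + 4/d (K(d, k) = 2 + (3/3 + 4/d) = 2 + (3*(⅓) + 4/d) = 2 + (1 + 4/d) = 3 + 4/d)
t(F) = 1/(-4 + F) (t(F) = 1/(F + (8 - 1*12)) = 1/(F + (8 - 12)) = 1/(F - 4) = 1/(-4 + F))
h(-K(1, 3), z)*t(-49) = (-(3 + 4/1) + 3)/(-4 - 49) = (-(3 + 4*1) + 3)/(-53) = (-(3 + 4) + 3)*(-1/53) = (-1*7 + 3)*(-1/53) = (-7 + 3)*(-1/53) = -4*(-1/53) = 4/53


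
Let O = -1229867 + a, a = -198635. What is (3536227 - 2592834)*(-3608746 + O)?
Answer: -4752104502464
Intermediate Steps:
O = -1428502 (O = -1229867 - 198635 = -1428502)
(3536227 - 2592834)*(-3608746 + O) = (3536227 - 2592834)*(-3608746 - 1428502) = 943393*(-5037248) = -4752104502464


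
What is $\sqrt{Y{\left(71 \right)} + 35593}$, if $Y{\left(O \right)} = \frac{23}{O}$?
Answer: $\frac{7 \sqrt{3661754}}{71} \approx 188.66$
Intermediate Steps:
$\sqrt{Y{\left(71 \right)} + 35593} = \sqrt{\frac{23}{71} + 35593} = \sqrt{\frac{2527126}{71}} = \frac{7 \sqrt{3661754}}{71}$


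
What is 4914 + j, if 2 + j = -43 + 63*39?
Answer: 7326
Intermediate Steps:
j = 2412 (j = -2 + (-43 + 63*39) = -2 + (-43 + 2457) = -2 + 2414 = 2412)
4914 + j = 4914 + 2412 = 7326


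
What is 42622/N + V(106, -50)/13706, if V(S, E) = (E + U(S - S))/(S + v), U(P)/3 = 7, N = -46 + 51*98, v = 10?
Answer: 292087947/33936056 ≈ 8.6070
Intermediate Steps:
N = 4952 (N = -46 + 4998 = 4952)
U(P) = 21 (U(P) = 3*7 = 21)
V(S, E) = (21 + E)/(10 + S) (V(S, E) = (E + 21)/(S + 10) = (21 + E)/(10 + S))
42622/N + V(106, -50)/13706 = 42622/4952 + ((21 - 50)/(10 + 106))/13706 = 42622*(1/4952) + (-29/116)*(1/13706) = 21311/2476 + ((1/116)*(-29))*(1/13706) = 21311/2476 - ¼*1/13706 = 21311/2476 - 1/54824 = 292087947/33936056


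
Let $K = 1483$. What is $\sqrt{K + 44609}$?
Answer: $2 \sqrt{11523} \approx 214.69$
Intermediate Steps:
$\sqrt{K + 44609} = \sqrt{1483 + 44609} = \sqrt{46092} = 2 \sqrt{11523}$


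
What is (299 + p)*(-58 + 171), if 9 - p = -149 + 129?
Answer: 37064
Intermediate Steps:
p = 29 (p = 9 - (-149 + 129) = 9 - 1*(-20) = 9 + 20 = 29)
(299 + p)*(-58 + 171) = (299 + 29)*(-58 + 171) = 328*113 = 37064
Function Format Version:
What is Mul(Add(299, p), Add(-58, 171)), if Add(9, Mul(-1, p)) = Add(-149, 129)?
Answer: 37064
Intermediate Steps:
p = 29 (p = Add(9, Mul(-1, Add(-149, 129))) = Add(9, Mul(-1, -20)) = Add(9, 20) = 29)
Mul(Add(299, p), Add(-58, 171)) = Mul(Add(299, 29), Add(-58, 171)) = Mul(328, 113) = 37064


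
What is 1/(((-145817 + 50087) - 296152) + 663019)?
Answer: 1/271137 ≈ 3.6882e-6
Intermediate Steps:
1/(((-145817 + 50087) - 296152) + 663019) = 1/((-95730 - 296152) + 663019) = 1/(-391882 + 663019) = 1/271137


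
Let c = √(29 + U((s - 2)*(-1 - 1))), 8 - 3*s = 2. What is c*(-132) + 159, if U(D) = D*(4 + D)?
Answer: 159 - 132*√29 ≈ -551.84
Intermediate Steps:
s = 2 (s = 8/3 - ⅓*2 = 8/3 - ⅔ = 2)
c = √29 (c = √(29 + ((2 - 2)*(-1 - 1))*(4 + (2 - 2)*(-1 - 1))) = √(29 + (0*(-2))*(4 + 0*(-2))) = √(29 + 0*(4 + 0)) = √(29 + 0*4) = √(29 + 0) = √29 ≈ 5.3852)
c*(-132) + 159 = √29*(-132) + 159 = -132*√29 + 159 = 159 - 132*√29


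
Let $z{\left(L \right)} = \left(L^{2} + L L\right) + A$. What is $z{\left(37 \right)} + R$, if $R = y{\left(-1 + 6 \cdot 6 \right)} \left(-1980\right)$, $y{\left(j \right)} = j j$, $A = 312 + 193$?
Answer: $-2422257$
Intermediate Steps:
$A = 505$
$z{\left(L \right)} = 505 + 2 L^{2}$ ($z{\left(L \right)} = \left(L^{2} + L L\right) + 505 = \left(L^{2} + L^{2}\right) + 505 = 2 L^{2} + 505 = 505 + 2 L^{2}$)
$y{\left(j \right)} = j^{2}$
$R = -2425500$ ($R = \left(-1 + 6 \cdot 6\right)^{2} \left(-1980\right) = \left(-1 + 36\right)^{2} \left(-1980\right) = 35^{2} \left(-1980\right) = 1225 \left(-1980\right) = -2425500$)
$z{\left(37 \right)} + R = \left(505 + 2 \cdot 37^{2}\right) - 2425500 = \left(505 + 2 \cdot 1369\right) - 2425500 = \left(505 + 2738\right) - 2425500 = 3243 - 2425500 = -2422257$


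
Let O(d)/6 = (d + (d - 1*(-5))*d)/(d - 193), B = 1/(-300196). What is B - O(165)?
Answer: 12705045203/2101372 ≈ 6046.1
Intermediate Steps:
B = -1/300196 ≈ -3.3312e-6
O(d) = 6*(d + d*(5 + d))/(-193 + d) (O(d) = 6*((d + (d - 1*(-5))*d)/(d - 193)) = 6*((d + (d + 5)*d)/(-193 + d)) = 6*((d + (5 + d)*d)/(-193 + d)) = 6*((d + d*(5 + d))/(-193 + d)) = 6*(d + d*(5 + d))/(-193 + d))
B - O(165) = -1/300196 - 6*165*(6 + 165)/(-193 + 165) = -1/300196 - 6*165*171/(-28) = -1/300196 - 6*165*(-1)*171/28 = -1/300196 - 1*(-84645/14) = -1/300196 + 84645/14 = 12705045203/2101372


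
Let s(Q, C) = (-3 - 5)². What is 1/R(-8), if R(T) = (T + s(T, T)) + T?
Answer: 1/48 ≈ 0.020833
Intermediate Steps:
s(Q, C) = 64 (s(Q, C) = (-8)² = 64)
R(T) = 64 + 2*T (R(T) = (T + 64) + T = (64 + T) + T = 64 + 2*T)
1/R(-8) = 1/(64 + 2*(-8)) = 1/(64 - 16) = 1/48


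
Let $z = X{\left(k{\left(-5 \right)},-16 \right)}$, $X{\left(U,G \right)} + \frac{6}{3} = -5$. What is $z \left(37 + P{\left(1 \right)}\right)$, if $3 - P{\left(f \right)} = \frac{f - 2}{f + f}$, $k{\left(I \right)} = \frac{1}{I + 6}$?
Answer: $- \frac{567}{2} \approx -283.5$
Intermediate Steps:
$k{\left(I \right)} = \frac{1}{6 + I}$
$P{\left(f \right)} = 3 - \frac{-2 + f}{2 f}$ ($P{\left(f \right)} = 3 - \frac{f - 2}{f + f} = 3 - \frac{-2 + f}{2 f}$)
$X{\left(U,G \right)} = -7$ ($X{\left(U,G \right)} = -2 - 5 = -7$)
$z = -7$
$z \left(37 + P{\left(1 \right)}\right) = - 7 \left(37 + \left(\frac{5}{2} + 1^{-1}\right)\right) = - 7 \left(37 + \left(\frac{5}{2} + 1\right)\right) = - 7 \left(37 + \frac{7}{2}\right) = \left(-7\right) \frac{81}{2} = - \frac{567}{2}$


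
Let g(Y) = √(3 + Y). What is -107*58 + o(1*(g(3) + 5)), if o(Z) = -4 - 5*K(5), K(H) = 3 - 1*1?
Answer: -6220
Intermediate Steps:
K(H) = 2 (K(H) = 3 - 1 = 2)
o(Z) = -14 (o(Z) = -4 - 5*2 = -4 - 10 = -14)
-107*58 + o(1*(g(3) + 5)) = -107*58 - 14 = -6206 - 14 = -6220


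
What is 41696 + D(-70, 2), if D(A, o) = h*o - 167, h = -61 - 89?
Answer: 41229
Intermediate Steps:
h = -150
D(A, o) = -167 - 150*o (D(A, o) = -150*o - 167 = -167 - 150*o)
41696 + D(-70, 2) = 41696 + (-167 - 150*2) = 41696 + (-167 - 300) = 41696 - 467 = 41229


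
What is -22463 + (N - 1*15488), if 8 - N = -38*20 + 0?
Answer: -37183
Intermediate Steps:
N = 768 (N = 8 - (-38*20 + 0) = 8 - (-760 + 0) = 8 - 1*(-760) = 8 + 760 = 768)
-22463 + (N - 1*15488) = -22463 + (768 - 1*15488) = -22463 + (768 - 15488) = -22463 - 14720 = -37183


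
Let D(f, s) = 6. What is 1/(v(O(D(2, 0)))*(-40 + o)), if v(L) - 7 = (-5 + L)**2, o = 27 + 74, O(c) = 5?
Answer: 1/427 ≈ 0.0023419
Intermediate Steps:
o = 101
v(L) = 7 + (-5 + L)**2
1/(v(O(D(2, 0)))*(-40 + o)) = 1/((7 + (-5 + 5)**2)*(-40 + 101)) = 1/((7 + 0**2)*61) = 1/((7 + 0)*61) = 1/(7*61) = 1/427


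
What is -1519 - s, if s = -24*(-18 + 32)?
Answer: -1183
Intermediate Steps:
s = -336 (s = -24*14 = -336)
-1519 - s = -1519 - 1*(-336) = -1519 + 336 = -1183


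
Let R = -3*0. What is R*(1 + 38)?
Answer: 0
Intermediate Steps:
R = 0
R*(1 + 38) = 0*(1 + 38) = 0*39 = 0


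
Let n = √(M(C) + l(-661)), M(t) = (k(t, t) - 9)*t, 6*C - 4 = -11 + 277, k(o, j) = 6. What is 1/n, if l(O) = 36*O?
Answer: -I*√2659/7977 ≈ -0.0064643*I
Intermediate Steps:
C = 45 (C = ⅔ + (-11 + 277)/6 = ⅔ + (⅙)*266 = ⅔ + 133/3 = 45)
M(t) = -3*t (M(t) = (6 - 9)*t = -3*t)
n = 3*I*√2659 (n = √(-3*45 + 36*(-661)) = √(-135 - 23796) = √(-23931) = 3*I*√2659 ≈ 154.7*I)
1/n = 1/(3*I*√2659) = -I*√2659/7977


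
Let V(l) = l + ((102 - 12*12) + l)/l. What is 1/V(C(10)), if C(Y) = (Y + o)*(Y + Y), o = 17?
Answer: 90/48683 ≈ 0.0018487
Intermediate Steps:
C(Y) = 2*Y*(17 + Y) (C(Y) = (Y + 17)*(Y + Y) = (17 + Y)*(2*Y) = 2*Y*(17 + Y))
V(l) = l + (-42 + l)/l (V(l) = l + ((102 - 144) + l)/l = l + (-42 + l)/l)
1/V(C(10)) = 1/(1 + 2*10*(17 + 10) - 42*1/(20*(17 + 10))) = 1/(1 + 2*10*27 - 42/(2*10*27)) = 1/(1 + 540 - 42/540) = 1/(1 + 540 - 42*1/540) = 1/(1 + 540 - 7/90) = 1/(48683/90) = 90/48683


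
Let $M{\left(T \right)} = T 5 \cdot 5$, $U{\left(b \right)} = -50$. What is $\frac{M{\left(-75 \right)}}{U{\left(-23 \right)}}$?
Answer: $\frac{75}{2} \approx 37.5$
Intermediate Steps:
$M{\left(T \right)} = 25 T$ ($M{\left(T \right)} = 5 T 5 = 25 T$)
$\frac{M{\left(-75 \right)}}{U{\left(-23 \right)}} = \frac{25 \left(-75\right)}{-50} = \left(-1875\right) \left(- \frac{1}{50}\right) = \frac{75}{2}$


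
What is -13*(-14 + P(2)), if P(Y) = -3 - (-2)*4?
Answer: 117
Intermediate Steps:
P(Y) = 5 (P(Y) = -3 - 1*(-8) = -3 + 8 = 5)
-13*(-14 + P(2)) = -13*(-14 + 5) = -13*(-9) = 117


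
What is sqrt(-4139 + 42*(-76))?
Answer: I*sqrt(7331) ≈ 85.621*I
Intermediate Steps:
sqrt(-4139 + 42*(-76)) = sqrt(-4139 - 3192) = sqrt(-7331) = I*sqrt(7331)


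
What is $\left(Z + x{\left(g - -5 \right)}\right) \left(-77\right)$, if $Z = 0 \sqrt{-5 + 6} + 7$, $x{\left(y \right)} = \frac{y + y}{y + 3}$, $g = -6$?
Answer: $-462$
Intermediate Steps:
$x{\left(y \right)} = \frac{2 y}{3 + y}$
$Z = 7$ ($Z = 0 \sqrt{1} + 7 = 0 \cdot 1 + 7 = 0 + 7 = 7$)
$\left(Z + x{\left(g - -5 \right)}\right) \left(-77\right) = \left(7 + \frac{2 \left(-6 - -5\right)}{3 - 1}\right) \left(-77\right) = \left(7 + \frac{2 \left(-6 + 5\right)}{3 + \left(-6 + 5\right)}\right) \left(-77\right) = \left(7 + 2 \left(-1\right) \frac{1}{3 - 1}\right) \left(-77\right) = \left(7 + 2 \left(-1\right) \frac{1}{2}\right) \left(-77\right) = \left(7 - 1\right) \left(-77\right) = 6 \left(-77\right) = -462$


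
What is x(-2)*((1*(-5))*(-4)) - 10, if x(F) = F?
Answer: -50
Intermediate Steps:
x(-2)*((1*(-5))*(-4)) - 10 = -2*1*(-5)*(-4) - 10 = -(-10)*(-4) - 10 = -2*20 - 10 = -40 - 10 = -50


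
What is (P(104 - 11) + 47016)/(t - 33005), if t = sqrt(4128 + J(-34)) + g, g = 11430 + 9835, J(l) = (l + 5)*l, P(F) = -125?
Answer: -275250170/68911243 - 46891*sqrt(5114)/137822486 ≈ -4.0186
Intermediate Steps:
J(l) = l*(5 + l) (J(l) = (5 + l)*l = l*(5 + l))
g = 21265
t = 21265 + sqrt(5114) (t = sqrt(4128 - 34*(5 - 34)) + 21265 = sqrt(4128 - 34*(-29)) + 21265 = sqrt(4128 + 986) + 21265 = sqrt(5114) + 21265 = 21265 + sqrt(5114) ≈ 21337.)
(P(104 - 11) + 47016)/(t - 33005) = (-125 + 47016)/((21265 + sqrt(5114)) - 33005) = 46891/(-11740 + sqrt(5114))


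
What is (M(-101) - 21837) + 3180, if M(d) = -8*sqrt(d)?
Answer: -18657 - 8*I*sqrt(101) ≈ -18657.0 - 80.399*I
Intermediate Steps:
(M(-101) - 21837) + 3180 = (-8*I*sqrt(101) - 21837) + 3180 = (-21837 - 8*I*sqrt(101)) + 3180 = -18657 - 8*I*sqrt(101)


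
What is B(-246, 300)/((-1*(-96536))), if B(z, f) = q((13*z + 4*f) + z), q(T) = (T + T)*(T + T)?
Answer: 228888/1097 ≈ 208.65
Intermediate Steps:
q(T) = 4*T**2 (q(T) = (2*T)*(2*T) = 4*T**2)
B(z, f) = 4*(4*f + 14*z)**2 (B(z, f) = 4*((13*z + 4*f) + z)**2 = 4*((4*f + 13*z) + z)**2 = 4*(4*f + 14*z)**2)
B(-246, 300)/((-1*(-96536))) = (16*(2*300 + 7*(-246))**2)/((-1*(-96536))) = (16*(600 - 1722)**2)/96536 = (16*(-1122)**2)*(1/96536) = (16*1258884)*(1/96536) = 20142144*(1/96536) = 228888/1097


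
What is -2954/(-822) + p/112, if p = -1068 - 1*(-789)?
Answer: 50755/46032 ≈ 1.1026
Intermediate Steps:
p = -279 (p = -1068 + 789 = -279)
-2954/(-822) + p/112 = -2954/(-822) - 279/112 = -2954*(-1/822) - 279*1/112 = 1477/411 - 279/112 = 50755/46032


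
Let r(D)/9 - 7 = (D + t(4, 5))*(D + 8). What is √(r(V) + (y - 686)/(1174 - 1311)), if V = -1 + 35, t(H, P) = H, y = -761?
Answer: √270978602/137 ≈ 120.16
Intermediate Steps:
V = 34
r(D) = 63 + 9*(4 + D)*(8 + D) (r(D) = 63 + 9*((D + 4)*(D + 8)) = 63 + 9*((4 + D)*(8 + D)) = 63 + 9*(4 + D)*(8 + D))
√(r(V) + (y - 686)/(1174 - 1311)) = √((351 + 9*34² + 108*34) + (-761 - 686)/(1174 - 1311)) = √((351 + 9*1156 + 3672) - 1447/(-137)) = √((351 + 10404 + 3672) - 1447*(-1/137)) = √(14427 + 1447/137) = √(1977946/137) = √270978602/137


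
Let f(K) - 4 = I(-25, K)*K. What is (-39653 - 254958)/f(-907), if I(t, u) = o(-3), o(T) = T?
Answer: -294611/2725 ≈ -108.11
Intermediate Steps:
I(t, u) = -3
f(K) = 4 - 3*K
(-39653 - 254958)/f(-907) = (-39653 - 254958)/(4 - 3*(-907)) = -294611/(4 + 2721) = -294611/2725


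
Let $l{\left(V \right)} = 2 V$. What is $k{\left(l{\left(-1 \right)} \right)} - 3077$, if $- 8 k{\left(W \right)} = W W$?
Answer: $- \frac{6155}{2} \approx -3077.5$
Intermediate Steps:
$k{\left(W \right)} = - \frac{W^{2}}{8}$ ($k{\left(W \right)} = - \frac{W W}{8} = - \frac{W^{2}}{8}$)
$k{\left(l{\left(-1 \right)} \right)} - 3077 = - \frac{\left(2 \left(-1\right)\right)^{2}}{8} - 3077 = - \frac{\left(-2\right)^{2}}{8} - 3077 = \left(- \frac{1}{8}\right) 4 - 3077 = - \frac{1}{2} - 3077 = - \frac{6155}{2}$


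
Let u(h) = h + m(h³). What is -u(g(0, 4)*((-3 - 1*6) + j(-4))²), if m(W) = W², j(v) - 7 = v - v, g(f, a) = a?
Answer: -16777232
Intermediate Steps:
j(v) = 7 (j(v) = 7 + (v - v) = 7 + 0 = 7)
u(h) = h + h⁶ (u(h) = h + (h³)² = h + h⁶)
-u(g(0, 4)*((-3 - 1*6) + j(-4))²) = -(4*((-3 - 1*6) + 7)² + (4*((-3 - 1*6) + 7)²)⁶) = -(4*((-3 - 6) + 7)² + (4*((-3 - 6) + 7)²)⁶) = -(4*(-9 + 7)² + (4*(-9 + 7)²)⁶) = -(4*(-2)² + (4*(-2)²)⁶) = -(4*4 + (4*4)⁶) = -(16 + 16⁶) = -(16 + 16777216) = -1*16777232 = -16777232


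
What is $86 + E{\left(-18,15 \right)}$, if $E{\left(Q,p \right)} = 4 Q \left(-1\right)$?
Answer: $158$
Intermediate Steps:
$E{\left(Q,p \right)} = - 4 Q$
$86 + E{\left(-18,15 \right)} = 86 - -72 = 86 + 72 = 158$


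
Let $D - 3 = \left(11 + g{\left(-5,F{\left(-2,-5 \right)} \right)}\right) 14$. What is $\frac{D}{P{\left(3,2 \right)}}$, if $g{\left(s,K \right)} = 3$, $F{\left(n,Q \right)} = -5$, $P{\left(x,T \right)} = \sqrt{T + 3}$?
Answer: $\frac{199 \sqrt{5}}{5} \approx 88.995$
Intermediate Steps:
$P{\left(x,T \right)} = \sqrt{3 + T}$
$D = 199$ ($D = 3 + \left(11 + 3\right) 14 = 3 + 14 \cdot 14 = 3 + 196 = 199$)
$\frac{D}{P{\left(3,2 \right)}} = \frac{199}{\sqrt{3 + 2}} = \frac{199}{\sqrt{5}} = 199 \frac{\sqrt{5}}{5} = \frac{199 \sqrt{5}}{5}$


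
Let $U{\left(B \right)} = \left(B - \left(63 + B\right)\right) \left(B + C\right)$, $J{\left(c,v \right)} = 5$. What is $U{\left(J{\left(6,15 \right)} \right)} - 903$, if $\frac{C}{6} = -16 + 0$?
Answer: $4830$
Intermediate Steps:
$C = -96$ ($C = 6 \left(-16 + 0\right) = 6 \left(-16\right) = -96$)
$U{\left(B \right)} = 6048 - 63 B$ ($U{\left(B \right)} = \left(B - \left(63 + B\right)\right) \left(B - 96\right) = - 63 \left(-96 + B\right) = 6048 - 63 B$)
$U{\left(J{\left(6,15 \right)} \right)} - 903 = \left(6048 - 315\right) - 903 = 5733 - 903 = 4830$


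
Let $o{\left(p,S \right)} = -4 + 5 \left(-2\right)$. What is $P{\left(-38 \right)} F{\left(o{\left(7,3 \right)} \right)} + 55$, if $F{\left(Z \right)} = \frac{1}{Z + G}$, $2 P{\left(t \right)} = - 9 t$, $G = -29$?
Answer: $\frac{2194}{43} \approx 51.023$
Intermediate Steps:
$P{\left(t \right)} = - \frac{9 t}{2}$ ($P{\left(t \right)} = \frac{\left(-9\right) t}{2} = - \frac{9 t}{2}$)
$o{\left(p,S \right)} = -14$ ($o{\left(p,S \right)} = -4 - 10 = -14$)
$F{\left(Z \right)} = \frac{1}{-29 + Z}$ ($F{\left(Z \right)} = \frac{1}{Z - 29} = \frac{1}{-29 + Z}$)
$P{\left(-38 \right)} F{\left(o{\left(7,3 \right)} \right)} + 55 = \frac{\left(- \frac{9}{2}\right) \left(-38\right)}{-29 - 14} + 55 = \frac{171}{-43} + 55 = 171 \left(- \frac{1}{43}\right) + 55 = - \frac{171}{43} + 55 = \frac{2194}{43}$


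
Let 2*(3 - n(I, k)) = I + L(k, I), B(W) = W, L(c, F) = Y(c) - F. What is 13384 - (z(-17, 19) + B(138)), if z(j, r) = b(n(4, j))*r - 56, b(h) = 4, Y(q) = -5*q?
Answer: 13226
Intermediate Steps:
L(c, F) = -F - 5*c (L(c, F) = -5*c - F = -F - 5*c)
n(I, k) = 3 + 5*k/2 (n(I, k) = 3 - (I + (-I - 5*k))/2 = 3 - (-5)*k/2 = 3 + 5*k/2)
z(j, r) = -56 + 4*r (z(j, r) = 4*r - 56 = -56 + 4*r)
13384 - (z(-17, 19) + B(138)) = 13384 - ((-56 + 4*19) + 138) = 13384 - ((-56 + 76) + 138) = 13384 - (20 + 138) = 13384 - 1*158 = 13384 - 158 = 13226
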